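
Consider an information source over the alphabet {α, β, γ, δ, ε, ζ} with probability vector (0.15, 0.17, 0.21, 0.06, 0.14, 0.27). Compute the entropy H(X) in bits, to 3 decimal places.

H = −Σ pᵢ log₂ pᵢ.
−0.15·log₂(0.15) = 0.4105
−0.17·log₂(0.17) = 0.4346
−0.21·log₂(0.21) = 0.4728
−0.06·log₂(0.06) = 0.2435
−0.14·log₂(0.14) = 0.3971
−0.27·log₂(0.27) = 0.5100
Sum ≈ 2.4686 → 2.469 bits.

2.469 bits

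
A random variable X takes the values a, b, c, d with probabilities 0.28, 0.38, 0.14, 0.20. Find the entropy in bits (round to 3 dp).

1.906 bits

H = −Σ pᵢ log₂ pᵢ.
−0.28·log₂(0.28) = 0.5142
−0.38·log₂(0.38) = 0.5305
−0.14·log₂(0.14) = 0.3971
−0.20·log₂(0.20) = 0.4644
Sum ≈ 1.9062 → 1.906 bits.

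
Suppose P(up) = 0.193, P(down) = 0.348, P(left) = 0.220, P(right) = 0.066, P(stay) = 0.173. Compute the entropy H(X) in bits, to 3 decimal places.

H = −Σ pᵢ log₂ pᵢ.
−0.193·log₂(0.193) = 0.4581
−0.348·log₂(0.348) = 0.5299
−0.220·log₂(0.220) = 0.4806
−0.066·log₂(0.066) = 0.2588
−0.173·log₂(0.173) = 0.4379
Sum ≈ 2.1653 → 2.165 bits.

2.165 bits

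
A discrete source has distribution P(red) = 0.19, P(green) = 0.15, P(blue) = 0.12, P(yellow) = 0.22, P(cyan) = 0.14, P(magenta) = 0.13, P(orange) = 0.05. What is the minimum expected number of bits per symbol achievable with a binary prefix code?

Repeatedly combine the two least-probable nodes; the expected code length is the sum of the merged weights.
merge 1/20 + 3/25 → 17/100
merge 13/100 + 7/50 → 27/100
merge 3/20 + 17/100 → 8/25
merge 19/100 + 11/50 → 41/100
merge 27/100 + 8/25 → 59/100
merge 41/100 + 59/100 → 1
L = 17/100 + 27/100 + 8/25 + 41/100 + 59/100 + 1 = 69/25 = 2.76 bits/symbol.

2.76 bits/symbol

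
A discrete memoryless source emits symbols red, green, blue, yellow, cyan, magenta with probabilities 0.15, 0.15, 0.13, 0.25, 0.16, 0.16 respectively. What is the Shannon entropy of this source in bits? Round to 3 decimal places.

2.550 bits

H = −Σ pᵢ log₂ pᵢ.
−0.15·log₂(0.15) = 0.4105
−0.15·log₂(0.15) = 0.4105
−0.13·log₂(0.13) = 0.3826
−0.25·log₂(0.25) = 0.5000
−0.16·log₂(0.16) = 0.4230
−0.16·log₂(0.16) = 0.4230
Sum ≈ 2.5498 → 2.550 bits.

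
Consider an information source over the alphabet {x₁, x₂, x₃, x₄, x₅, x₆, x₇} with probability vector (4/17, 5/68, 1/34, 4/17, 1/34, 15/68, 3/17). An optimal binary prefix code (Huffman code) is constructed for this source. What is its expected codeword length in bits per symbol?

Repeatedly combine the two least-probable nodes; the expected code length is the sum of the merged weights.
merge 1/34 + 1/34 → 1/17
merge 1/17 + 5/68 → 9/68
merge 9/68 + 3/17 → 21/68
merge 15/68 + 4/17 → 31/68
merge 4/17 + 21/68 → 37/68
merge 31/68 + 37/68 → 1
L = 1/17 + 9/68 + 21/68 + 31/68 + 37/68 + 1 = 5/2 = 2.5 bits/symbol.

2.5 bits/symbol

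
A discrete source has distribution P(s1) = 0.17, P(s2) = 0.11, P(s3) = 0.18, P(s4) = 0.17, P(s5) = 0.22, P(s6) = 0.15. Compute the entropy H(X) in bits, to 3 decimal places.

2.556 bits

H = −Σ pᵢ log₂ pᵢ.
−0.17·log₂(0.17) = 0.4346
−0.11·log₂(0.11) = 0.3503
−0.18·log₂(0.18) = 0.4453
−0.17·log₂(0.17) = 0.4346
−0.22·log₂(0.22) = 0.4806
−0.15·log₂(0.15) = 0.4105
Sum ≈ 2.5559 → 2.556 bits.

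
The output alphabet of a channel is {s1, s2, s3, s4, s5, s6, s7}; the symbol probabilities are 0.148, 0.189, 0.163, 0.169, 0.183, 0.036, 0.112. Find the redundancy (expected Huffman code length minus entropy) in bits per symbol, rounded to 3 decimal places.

Entropy H = −Σ p log₂ p ≈ 2.6970 bits.
Huffman merges: 9/250+14/125→37/250; 37/250+37/250→37/125; 163/1000+169/1000→83/250; 183/1000+189/1000→93/250; 37/125+83/250→157/250; 93/250+157/250→1. L = 347/125 ≈ 2.7760.
L − H = 2.7760 − 2.6970 = 0.079 bits.

0.079 bits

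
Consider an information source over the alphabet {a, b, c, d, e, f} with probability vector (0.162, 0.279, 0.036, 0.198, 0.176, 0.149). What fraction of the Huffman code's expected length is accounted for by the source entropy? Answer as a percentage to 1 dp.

96.1%

Entropy H = −Σ p log₂ p ≈ 2.4249 bits.
Huffman merges: 9/250+149/1000→37/200; 81/500+22/125→169/500; 37/200+99/500→383/1000; 279/1000+169/500→617/1000; 383/1000+617/1000→1. L = 2523/1000 ≈ 2.5230.
Efficiency = H/L = 2.4249/2.5230 = 96.1%.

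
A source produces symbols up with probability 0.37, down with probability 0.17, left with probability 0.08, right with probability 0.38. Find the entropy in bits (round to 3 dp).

H = −Σ pᵢ log₂ pᵢ.
−0.37·log₂(0.37) = 0.5307
−0.17·log₂(0.17) = 0.4346
−0.08·log₂(0.08) = 0.2915
−0.38·log₂(0.38) = 0.5305
Sum ≈ 1.7873 → 1.787 bits.

1.787 bits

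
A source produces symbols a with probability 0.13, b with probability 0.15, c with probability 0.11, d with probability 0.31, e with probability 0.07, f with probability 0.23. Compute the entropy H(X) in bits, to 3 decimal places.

H = −Σ pᵢ log₂ pᵢ.
−0.13·log₂(0.13) = 0.3826
−0.15·log₂(0.15) = 0.4105
−0.11·log₂(0.11) = 0.3503
−0.31·log₂(0.31) = 0.5238
−0.07·log₂(0.07) = 0.2686
−0.23·log₂(0.23) = 0.4877
Sum ≈ 2.4235 → 2.423 bits.

2.423 bits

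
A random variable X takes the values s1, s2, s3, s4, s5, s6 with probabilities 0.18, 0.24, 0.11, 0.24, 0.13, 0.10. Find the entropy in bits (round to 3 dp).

H = −Σ pᵢ log₂ pᵢ.
−0.18·log₂(0.18) = 0.4453
−0.24·log₂(0.24) = 0.4941
−0.11·log₂(0.11) = 0.3503
−0.24·log₂(0.24) = 0.4941
−0.13·log₂(0.13) = 0.3826
−0.10·log₂(0.10) = 0.3322
Sum ≈ 2.4987 → 2.499 bits.

2.499 bits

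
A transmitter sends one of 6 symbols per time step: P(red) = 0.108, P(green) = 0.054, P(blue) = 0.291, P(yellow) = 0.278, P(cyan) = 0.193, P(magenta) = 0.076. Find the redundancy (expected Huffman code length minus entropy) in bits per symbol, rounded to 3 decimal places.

0.022 bits

Entropy H = −Σ p log₂ p ≈ 2.3464 bits.
Huffman merges: 27/500+19/250→13/100; 27/250+13/100→119/500; 193/1000+119/500→431/1000; 139/500+291/1000→569/1000; 431/1000+569/1000→1. L = 296/125 ≈ 2.3680.
L − H = 2.3680 − 2.3464 = 0.022 bits.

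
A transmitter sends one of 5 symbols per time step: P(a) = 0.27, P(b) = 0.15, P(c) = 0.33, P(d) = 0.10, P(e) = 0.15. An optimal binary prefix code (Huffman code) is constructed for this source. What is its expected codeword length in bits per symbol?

2.25 bits/symbol

Repeatedly combine the two least-probable nodes; the expected code length is the sum of the merged weights.
merge 1/10 + 3/20 → 1/4
merge 3/20 + 1/4 → 2/5
merge 27/100 + 33/100 → 3/5
merge 2/5 + 3/5 → 1
L = 1/4 + 2/5 + 3/5 + 1 = 9/4 = 2.25 bits/symbol.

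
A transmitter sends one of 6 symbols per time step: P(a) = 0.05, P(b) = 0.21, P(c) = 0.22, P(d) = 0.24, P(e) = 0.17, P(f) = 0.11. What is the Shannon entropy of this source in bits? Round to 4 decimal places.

2.4485 bits

H = −Σ pᵢ log₂ pᵢ.
−0.05·log₂(0.05) = 0.2161
−0.21·log₂(0.21) = 0.4728
−0.22·log₂(0.22) = 0.4806
−0.24·log₂(0.24) = 0.4941
−0.17·log₂(0.17) = 0.4346
−0.11·log₂(0.11) = 0.3503
Sum ≈ 2.4485 → 2.4485 bits.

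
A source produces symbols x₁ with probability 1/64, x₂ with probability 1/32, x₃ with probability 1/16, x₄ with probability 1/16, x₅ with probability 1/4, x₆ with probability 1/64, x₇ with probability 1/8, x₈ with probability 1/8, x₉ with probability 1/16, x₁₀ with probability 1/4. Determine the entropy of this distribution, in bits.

2.84375 bits

Each probability is a power of 1/2, so log₂(1/p) is an integer.
H = Σ p·log₂(1/p) = 1/64·6 + 1/32·5 + 1/16·4 + 1/16·4 + 1/4·2 + 1/64·6 + 1/8·3 + 1/8·3 + 1/16·4 + 1/4·2 = 2.84375 bits.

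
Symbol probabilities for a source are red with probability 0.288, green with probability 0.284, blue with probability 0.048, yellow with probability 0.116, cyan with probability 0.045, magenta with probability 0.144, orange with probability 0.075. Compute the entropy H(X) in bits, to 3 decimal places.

2.488 bits

H = −Σ pᵢ log₂ pᵢ.
−0.288·log₂(0.288) = 0.5172
−0.284·log₂(0.284) = 0.5158
−0.048·log₂(0.048) = 0.2103
−0.116·log₂(0.116) = 0.3605
−0.045·log₂(0.045) = 0.2013
−0.144·log₂(0.144) = 0.4026
−0.075·log₂(0.075) = 0.2803
Sum ≈ 2.4879 → 2.488 bits.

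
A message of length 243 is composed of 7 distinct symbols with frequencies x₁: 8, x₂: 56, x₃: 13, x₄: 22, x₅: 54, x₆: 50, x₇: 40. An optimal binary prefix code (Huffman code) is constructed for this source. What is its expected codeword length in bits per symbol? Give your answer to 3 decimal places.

2.605 bits/symbol

Probabilities are the counts divided by 243.
Repeatedly combine the two least-probable nodes; the expected code length is the sum of the merged weights.
merge 8/243 + 13/243 → 7/81
merge 7/81 + 22/243 → 43/243
merge 40/243 + 43/243 → 83/243
merge 50/243 + 2/9 → 104/243
merge 56/243 + 83/243 → 139/243
merge 104/243 + 139/243 → 1
L = 7/81 + 43/243 + 83/243 + 104/243 + 139/243 + 1 = 211/81 ≈ 2.605 bits/symbol.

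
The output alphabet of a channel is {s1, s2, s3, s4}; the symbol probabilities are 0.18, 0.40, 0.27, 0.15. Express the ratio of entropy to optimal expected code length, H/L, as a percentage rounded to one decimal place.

98.2%

Entropy H = −Σ p log₂ p ≈ 1.8946 bits.
Huffman merges: 3/20+9/50→33/100; 27/100+33/100→3/5; 2/5+3/5→1. L = 193/100 ≈ 1.9300.
Efficiency = H/L = 1.8946/1.9300 = 98.2%.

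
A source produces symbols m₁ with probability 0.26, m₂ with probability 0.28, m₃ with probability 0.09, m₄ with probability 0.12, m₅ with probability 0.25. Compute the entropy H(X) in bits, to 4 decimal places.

H = −Σ pᵢ log₂ pᵢ.
−0.26·log₂(0.26) = 0.5053
−0.28·log₂(0.28) = 0.5142
−0.09·log₂(0.09) = 0.3127
−0.12·log₂(0.12) = 0.3671
−0.25·log₂(0.25) = 0.5000
Sum ≈ 2.1992 → 2.1992 bits.

2.1992 bits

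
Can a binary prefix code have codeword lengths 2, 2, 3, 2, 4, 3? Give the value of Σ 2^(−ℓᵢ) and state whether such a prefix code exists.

1.0625; no

With common denominator 2^4 = 16: Σ 2^(−ℓᵢ) = 4/16 + 4/16 + 2/16 + 4/16 + 1/16 + 2/16 = 17/16 = 1.0625.
Kraft's inequality requires Σ ≤ 1; here Σ = 1.0625 > 1, so no such prefix code exists.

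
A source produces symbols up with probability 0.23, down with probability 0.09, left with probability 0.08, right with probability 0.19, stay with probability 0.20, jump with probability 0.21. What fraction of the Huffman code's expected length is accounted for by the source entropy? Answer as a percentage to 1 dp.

Entropy H = −Σ p log₂ p ≈ 2.4843 bits.
Huffman merges: 2/25+9/100→17/100; 17/100+19/100→9/25; 1/5+21/100→41/100; 23/100+9/25→59/100; 41/100+59/100→1. L = 253/100 ≈ 2.5300.
Efficiency = H/L = 2.4843/2.5300 = 98.2%.

98.2%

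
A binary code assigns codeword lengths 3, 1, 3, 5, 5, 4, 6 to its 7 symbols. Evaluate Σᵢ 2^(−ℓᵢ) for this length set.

0.890625

With common denominator 2^6 = 64: Σ 2^(−ℓᵢ) = 8/64 + 32/64 + 8/64 + 2/64 + 2/64 + 4/64 + 1/64 = 57/64 = 0.890625.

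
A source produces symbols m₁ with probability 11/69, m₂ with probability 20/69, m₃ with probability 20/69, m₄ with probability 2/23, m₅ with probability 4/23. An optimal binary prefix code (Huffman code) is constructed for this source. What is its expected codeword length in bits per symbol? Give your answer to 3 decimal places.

Repeatedly combine the two least-probable nodes; the expected code length is the sum of the merged weights.
merge 2/23 + 11/69 → 17/69
merge 4/23 + 17/69 → 29/69
merge 20/69 + 20/69 → 40/69
merge 29/69 + 40/69 → 1
L = 17/69 + 29/69 + 40/69 + 1 = 155/69 ≈ 2.246 bits/symbol.

2.246 bits/symbol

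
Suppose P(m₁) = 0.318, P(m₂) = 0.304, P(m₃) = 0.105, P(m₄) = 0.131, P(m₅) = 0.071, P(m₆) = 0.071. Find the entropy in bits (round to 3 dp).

2.315 bits

H = −Σ pᵢ log₂ pᵢ.
−0.318·log₂(0.318) = 0.5256
−0.304·log₂(0.304) = 0.5222
−0.105·log₂(0.105) = 0.3414
−0.131·log₂(0.131) = 0.3841
−0.071·log₂(0.071) = 0.2709
−0.071·log₂(0.071) = 0.2709
Sum ≈ 2.3153 → 2.315 bits.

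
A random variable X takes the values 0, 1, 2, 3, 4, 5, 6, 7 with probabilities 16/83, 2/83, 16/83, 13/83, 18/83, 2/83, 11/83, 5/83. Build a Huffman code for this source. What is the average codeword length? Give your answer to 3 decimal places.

Repeatedly combine the two least-probable nodes; the expected code length is the sum of the merged weights.
merge 2/83 + 2/83 → 4/83
merge 4/83 + 5/83 → 9/83
merge 9/83 + 11/83 → 20/83
merge 13/83 + 16/83 → 29/83
merge 16/83 + 18/83 → 34/83
merge 20/83 + 29/83 → 49/83
merge 34/83 + 49/83 → 1
L = 4/83 + 9/83 + 20/83 + 29/83 + 34/83 + 49/83 + 1 = 228/83 ≈ 2.747 bits/symbol.

2.747 bits/symbol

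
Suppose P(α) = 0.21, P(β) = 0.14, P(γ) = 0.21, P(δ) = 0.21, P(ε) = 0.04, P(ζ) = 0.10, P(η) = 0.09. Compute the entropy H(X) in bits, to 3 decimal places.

H = −Σ pᵢ log₂ pᵢ.
−0.21·log₂(0.21) = 0.4728
−0.14·log₂(0.14) = 0.3971
−0.21·log₂(0.21) = 0.4728
−0.21·log₂(0.21) = 0.4728
−0.04·log₂(0.04) = 0.1858
−0.10·log₂(0.10) = 0.3322
−0.09·log₂(0.09) = 0.3127
Sum ≈ 2.6462 → 2.646 bits.

2.646 bits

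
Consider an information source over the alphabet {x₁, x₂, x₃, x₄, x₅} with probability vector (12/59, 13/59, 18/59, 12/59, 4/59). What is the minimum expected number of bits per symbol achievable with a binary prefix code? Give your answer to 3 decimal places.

2.271 bits/symbol

Repeatedly combine the two least-probable nodes; the expected code length is the sum of the merged weights.
merge 4/59 + 12/59 → 16/59
merge 12/59 + 13/59 → 25/59
merge 16/59 + 18/59 → 34/59
merge 25/59 + 34/59 → 1
L = 16/59 + 25/59 + 34/59 + 1 = 134/59 ≈ 2.271 bits/symbol.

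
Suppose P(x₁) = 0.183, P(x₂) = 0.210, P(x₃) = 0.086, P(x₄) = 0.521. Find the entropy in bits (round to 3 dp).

1.716 bits

H = −Σ pᵢ log₂ pᵢ.
−0.183·log₂(0.183) = 0.4484
−0.210·log₂(0.210) = 0.4728
−0.086·log₂(0.086) = 0.3044
−0.521·log₂(0.521) = 0.4901
Sum ≈ 1.7157 → 1.716 bits.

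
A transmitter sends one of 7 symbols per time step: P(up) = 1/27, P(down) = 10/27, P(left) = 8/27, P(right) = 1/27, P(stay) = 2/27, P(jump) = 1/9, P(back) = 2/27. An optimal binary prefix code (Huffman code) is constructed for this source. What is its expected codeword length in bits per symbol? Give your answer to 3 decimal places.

2.370 bits/symbol

Repeatedly combine the two least-probable nodes; the expected code length is the sum of the merged weights.
merge 1/27 + 1/27 → 2/27
merge 2/27 + 2/27 → 4/27
merge 2/27 + 1/9 → 5/27
merge 4/27 + 5/27 → 1/3
merge 8/27 + 1/3 → 17/27
merge 10/27 + 17/27 → 1
L = 2/27 + 4/27 + 5/27 + 1/3 + 17/27 + 1 = 64/27 ≈ 2.370 bits/symbol.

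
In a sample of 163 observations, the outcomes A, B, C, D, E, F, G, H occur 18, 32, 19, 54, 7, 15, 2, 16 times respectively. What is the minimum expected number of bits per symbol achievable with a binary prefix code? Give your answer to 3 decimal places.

2.675 bits/symbol

Probabilities are the counts divided by 163.
Repeatedly combine the two least-probable nodes; the expected code length is the sum of the merged weights.
merge 2/163 + 7/163 → 9/163
merge 9/163 + 15/163 → 24/163
merge 16/163 + 18/163 → 34/163
merge 19/163 + 24/163 → 43/163
merge 32/163 + 34/163 → 66/163
merge 43/163 + 54/163 → 97/163
merge 66/163 + 97/163 → 1
L = 9/163 + 24/163 + 34/163 + 43/163 + 66/163 + 97/163 + 1 = 436/163 ≈ 2.675 bits/symbol.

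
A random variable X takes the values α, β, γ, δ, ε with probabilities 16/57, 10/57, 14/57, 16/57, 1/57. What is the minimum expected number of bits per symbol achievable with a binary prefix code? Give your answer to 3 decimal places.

2.193 bits/symbol

Repeatedly combine the two least-probable nodes; the expected code length is the sum of the merged weights.
merge 1/57 + 10/57 → 11/57
merge 11/57 + 14/57 → 25/57
merge 16/57 + 16/57 → 32/57
merge 25/57 + 32/57 → 1
L = 11/57 + 25/57 + 32/57 + 1 = 125/57 ≈ 2.193 bits/symbol.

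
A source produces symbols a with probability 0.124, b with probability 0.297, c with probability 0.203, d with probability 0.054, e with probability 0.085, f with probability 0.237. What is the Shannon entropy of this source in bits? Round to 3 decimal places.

2.383 bits

H = −Σ pᵢ log₂ pᵢ.
−0.124·log₂(0.124) = 0.3734
−0.297·log₂(0.297) = 0.5202
−0.203·log₂(0.203) = 0.4670
−0.054·log₂(0.054) = 0.2274
−0.085·log₂(0.085) = 0.3023
−0.237·log₂(0.237) = 0.4923
Sum ≈ 2.3826 → 2.383 bits.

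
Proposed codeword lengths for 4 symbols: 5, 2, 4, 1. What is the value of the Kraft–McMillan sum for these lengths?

With common denominator 2^5 = 32: Σ 2^(−ℓᵢ) = 1/32 + 8/32 + 2/32 + 16/32 = 27/32 = 0.84375.

0.84375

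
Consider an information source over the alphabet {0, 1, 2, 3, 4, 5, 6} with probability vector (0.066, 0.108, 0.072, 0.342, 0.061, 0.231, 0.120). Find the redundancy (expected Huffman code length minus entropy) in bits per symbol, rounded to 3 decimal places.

Entropy H = −Σ p log₂ p ≈ 2.5098 bits.
Huffman merges: 61/1000+33/500→127/1000; 9/125+27/250→9/50; 3/25+127/1000→247/1000; 9/50+231/1000→411/1000; 247/1000+171/500→589/1000; 411/1000+589/1000→1. L = 1277/500 ≈ 2.5540.
L − H = 2.5540 − 2.5098 = 0.044 bits.

0.044 bits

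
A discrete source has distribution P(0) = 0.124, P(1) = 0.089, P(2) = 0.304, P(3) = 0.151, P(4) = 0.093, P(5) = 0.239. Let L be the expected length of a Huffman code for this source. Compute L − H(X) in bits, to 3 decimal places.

0.027 bits

Entropy H = −Σ p log₂ p ≈ 2.4303 bits.
Huffman merges: 89/1000+93/1000→91/500; 31/250+151/1000→11/40; 91/500+239/1000→421/1000; 11/40+38/125→579/1000; 421/1000+579/1000→1. L = 2457/1000 ≈ 2.4570.
L − H = 2.4570 − 2.4303 = 0.027 bits.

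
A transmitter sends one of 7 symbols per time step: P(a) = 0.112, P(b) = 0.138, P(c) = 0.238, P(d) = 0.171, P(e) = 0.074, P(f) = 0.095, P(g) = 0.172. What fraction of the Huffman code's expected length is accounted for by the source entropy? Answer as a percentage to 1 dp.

Entropy H = −Σ p log₂ p ≈ 2.7140 bits.
Huffman merges: 37/500+19/200→169/1000; 14/125+69/500→1/4; 169/1000+171/1000→17/50; 43/250+119/500→41/100; 1/4+17/50→59/100; 41/100+59/100→1. L = 2759/1000 ≈ 2.7590.
Efficiency = H/L = 2.7140/2.7590 = 98.4%.

98.4%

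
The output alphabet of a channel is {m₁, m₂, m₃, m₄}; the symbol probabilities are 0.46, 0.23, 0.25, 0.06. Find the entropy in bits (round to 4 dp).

H = −Σ pᵢ log₂ pᵢ.
−0.46·log₂(0.46) = 0.5153
−0.23·log₂(0.23) = 0.4877
−0.25·log₂(0.25) = 0.5000
−0.06·log₂(0.06) = 0.2435
Sum ≈ 1.7465 → 1.7465 bits.

1.7465 bits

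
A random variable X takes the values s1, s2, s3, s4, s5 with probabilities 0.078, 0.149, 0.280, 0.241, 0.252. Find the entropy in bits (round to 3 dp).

H = −Σ pᵢ log₂ pᵢ.
−0.078·log₂(0.078) = 0.2871
−0.149·log₂(0.149) = 0.4092
−0.280·log₂(0.280) = 0.5142
−0.241·log₂(0.241) = 0.4947
−0.252·log₂(0.252) = 0.5011
Sum ≈ 2.2064 → 2.206 bits.

2.206 bits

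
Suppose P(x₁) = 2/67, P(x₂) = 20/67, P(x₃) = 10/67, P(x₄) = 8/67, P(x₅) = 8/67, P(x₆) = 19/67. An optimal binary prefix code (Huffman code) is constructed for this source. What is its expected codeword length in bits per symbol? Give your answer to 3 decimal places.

Repeatedly combine the two least-probable nodes; the expected code length is the sum of the merged weights.
merge 2/67 + 8/67 → 10/67
merge 8/67 + 10/67 → 18/67
merge 10/67 + 18/67 → 28/67
merge 19/67 + 20/67 → 39/67
merge 28/67 + 39/67 → 1
L = 10/67 + 18/67 + 28/67 + 39/67 + 1 = 162/67 ≈ 2.418 bits/symbol.

2.418 bits/symbol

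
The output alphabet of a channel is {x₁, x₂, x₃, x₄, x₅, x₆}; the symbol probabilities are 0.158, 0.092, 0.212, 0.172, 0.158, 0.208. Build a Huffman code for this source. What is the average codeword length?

Repeatedly combine the two least-probable nodes; the expected code length is the sum of the merged weights.
merge 23/250 + 79/500 → 1/4
merge 79/500 + 43/250 → 33/100
merge 26/125 + 53/250 → 21/50
merge 1/4 + 33/100 → 29/50
merge 21/50 + 29/50 → 1
L = 1/4 + 33/100 + 21/50 + 29/50 + 1 = 129/50 = 2.58 bits/symbol.

2.58 bits/symbol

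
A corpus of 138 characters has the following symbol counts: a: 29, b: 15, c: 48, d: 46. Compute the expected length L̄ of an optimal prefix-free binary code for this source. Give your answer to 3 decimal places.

Probabilities are the counts divided by 138.
Repeatedly combine the two least-probable nodes; the expected code length is the sum of the merged weights.
merge 5/46 + 29/138 → 22/69
merge 22/69 + 1/3 → 15/23
merge 8/23 + 15/23 → 1
L = 22/69 + 15/23 + 1 = 136/69 ≈ 1.971 bits/symbol.

1.971 bits/symbol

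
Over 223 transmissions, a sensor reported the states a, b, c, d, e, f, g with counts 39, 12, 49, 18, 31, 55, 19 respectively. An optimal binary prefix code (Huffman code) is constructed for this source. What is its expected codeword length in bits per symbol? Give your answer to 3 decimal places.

Probabilities are the counts divided by 223.
Repeatedly combine the two least-probable nodes; the expected code length is the sum of the merged weights.
merge 12/223 + 18/223 → 30/223
merge 19/223 + 30/223 → 49/223
merge 31/223 + 39/223 → 70/223
merge 49/223 + 49/223 → 98/223
merge 55/223 + 70/223 → 125/223
merge 98/223 + 125/223 → 1
L = 30/223 + 49/223 + 70/223 + 98/223 + 125/223 + 1 = 595/223 ≈ 2.668 bits/symbol.

2.668 bits/symbol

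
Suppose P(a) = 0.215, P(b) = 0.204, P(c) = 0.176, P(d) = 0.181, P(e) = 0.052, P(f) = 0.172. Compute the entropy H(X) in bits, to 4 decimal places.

2.4907 bits

H = −Σ pᵢ log₂ pᵢ.
−0.215·log₂(0.215) = 0.4768
−0.204·log₂(0.204) = 0.4678
−0.176·log₂(0.176) = 0.4411
−0.181·log₂(0.181) = 0.4463
−0.052·log₂(0.052) = 0.2218
−0.172·log₂(0.172) = 0.4368
Sum ≈ 2.4907 → 2.4907 bits.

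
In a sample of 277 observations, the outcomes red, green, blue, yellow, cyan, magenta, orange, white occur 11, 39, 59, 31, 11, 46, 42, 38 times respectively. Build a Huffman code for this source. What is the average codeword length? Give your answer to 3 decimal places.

2.866 bits/symbol

Probabilities are the counts divided by 277.
Repeatedly combine the two least-probable nodes; the expected code length is the sum of the merged weights.
merge 11/277 + 11/277 → 22/277
merge 22/277 + 31/277 → 53/277
merge 38/277 + 39/277 → 77/277
merge 42/277 + 46/277 → 88/277
merge 53/277 + 59/277 → 112/277
merge 77/277 + 88/277 → 165/277
merge 112/277 + 165/277 → 1
L = 22/277 + 53/277 + 77/277 + 88/277 + 112/277 + 165/277 + 1 = 794/277 ≈ 2.866 bits/symbol.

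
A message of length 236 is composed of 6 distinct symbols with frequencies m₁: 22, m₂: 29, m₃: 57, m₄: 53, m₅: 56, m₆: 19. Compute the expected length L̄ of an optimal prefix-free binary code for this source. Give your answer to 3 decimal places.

2.470 bits/symbol

Probabilities are the counts divided by 236.
Repeatedly combine the two least-probable nodes; the expected code length is the sum of the merged weights.
merge 19/236 + 11/118 → 41/236
merge 29/236 + 41/236 → 35/118
merge 53/236 + 14/59 → 109/236
merge 57/236 + 35/118 → 127/236
merge 109/236 + 127/236 → 1
L = 41/236 + 35/118 + 109/236 + 127/236 + 1 = 583/236 ≈ 2.470 bits/symbol.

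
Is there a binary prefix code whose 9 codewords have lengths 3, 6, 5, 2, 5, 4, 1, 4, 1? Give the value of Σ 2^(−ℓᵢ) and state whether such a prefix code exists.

1.578125; no

With common denominator 2^6 = 64: Σ 2^(−ℓᵢ) = 8/64 + 1/64 + 2/64 + 16/64 + 2/64 + 4/64 + 32/64 + 4/64 + 32/64 = 101/64 = 1.578125.
Kraft's inequality requires Σ ≤ 1; here Σ = 1.578125 > 1, so no such prefix code exists.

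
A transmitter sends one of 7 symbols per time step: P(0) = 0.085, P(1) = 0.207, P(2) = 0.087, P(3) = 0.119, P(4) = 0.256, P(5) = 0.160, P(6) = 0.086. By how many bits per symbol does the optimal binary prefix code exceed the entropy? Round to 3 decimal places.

0.033 bits

Entropy H = −Σ p log₂ p ≈ 2.6752 bits.
Huffman merges: 17/200+43/500→171/1000; 87/1000+119/1000→103/500; 4/25+171/1000→331/1000; 103/500+207/1000→413/1000; 32/125+331/1000→587/1000; 413/1000+587/1000→1. L = 677/250 ≈ 2.7080.
L − H = 2.7080 − 2.6752 = 0.033 bits.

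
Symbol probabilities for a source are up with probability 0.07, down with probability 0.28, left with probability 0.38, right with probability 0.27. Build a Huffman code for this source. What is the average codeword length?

Repeatedly combine the two least-probable nodes; the expected code length is the sum of the merged weights.
merge 7/100 + 27/100 → 17/50
merge 7/25 + 17/50 → 31/50
merge 19/50 + 31/50 → 1
L = 17/50 + 31/50 + 1 = 49/25 = 1.96 bits/symbol.

1.96 bits/symbol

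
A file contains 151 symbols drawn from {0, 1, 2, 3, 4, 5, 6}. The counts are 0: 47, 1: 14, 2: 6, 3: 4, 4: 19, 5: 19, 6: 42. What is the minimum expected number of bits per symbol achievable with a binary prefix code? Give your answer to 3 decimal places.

Probabilities are the counts divided by 151.
Repeatedly combine the two least-probable nodes; the expected code length is the sum of the merged weights.
merge 4/151 + 6/151 → 10/151
merge 10/151 + 14/151 → 24/151
merge 19/151 + 19/151 → 38/151
merge 24/151 + 38/151 → 62/151
merge 42/151 + 47/151 → 89/151
merge 62/151 + 89/151 → 1
L = 10/151 + 24/151 + 38/151 + 62/151 + 89/151 + 1 = 374/151 ≈ 2.477 bits/symbol.

2.477 bits/symbol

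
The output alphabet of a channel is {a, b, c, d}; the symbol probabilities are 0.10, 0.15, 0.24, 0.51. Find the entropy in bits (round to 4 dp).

H = −Σ pᵢ log₂ pᵢ.
−0.10·log₂(0.10) = 0.3322
−0.15·log₂(0.15) = 0.4105
−0.24·log₂(0.24) = 0.4941
−0.51·log₂(0.51) = 0.4954
Sum ≈ 1.7323 → 1.7323 bits.

1.7323 bits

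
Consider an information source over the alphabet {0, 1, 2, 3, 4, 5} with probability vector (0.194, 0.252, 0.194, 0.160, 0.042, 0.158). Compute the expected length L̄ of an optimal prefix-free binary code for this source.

Repeatedly combine the two least-probable nodes; the expected code length is the sum of the merged weights.
merge 21/500 + 79/500 → 1/5
merge 4/25 + 97/500 → 177/500
merge 97/500 + 1/5 → 197/500
merge 63/250 + 177/500 → 303/500
merge 197/500 + 303/500 → 1
L = 1/5 + 177/500 + 197/500 + 303/500 + 1 = 1277/500 = 2.554 bits/symbol.

2.554 bits/symbol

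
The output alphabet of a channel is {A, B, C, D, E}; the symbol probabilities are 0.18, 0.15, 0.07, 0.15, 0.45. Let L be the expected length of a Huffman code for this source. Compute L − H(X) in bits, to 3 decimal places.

Entropy H = −Σ p log₂ p ≈ 2.0534 bits.
Huffman merges: 7/100+3/20→11/50; 3/20+9/50→33/100; 11/50+33/100→11/20; 9/20+11/20→1. L = 21/10 ≈ 2.1000.
L − H = 2.1000 − 2.0534 = 0.047 bits.

0.047 bits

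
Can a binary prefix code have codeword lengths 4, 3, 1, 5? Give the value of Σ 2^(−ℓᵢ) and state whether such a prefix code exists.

With common denominator 2^5 = 32: Σ 2^(−ℓᵢ) = 2/32 + 4/32 + 16/32 + 1/32 = 23/32 = 0.71875.
Kraft's inequality requires Σ ≤ 1; here Σ = 0.71875 ≤ 1, so such a prefix code exists.

0.71875; yes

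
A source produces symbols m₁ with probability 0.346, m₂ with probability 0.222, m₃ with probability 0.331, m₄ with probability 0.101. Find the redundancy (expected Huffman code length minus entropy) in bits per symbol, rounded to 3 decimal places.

Entropy H = −Σ p log₂ p ≈ 1.8739 bits.
Huffman merges: 101/1000+111/500→323/1000; 323/1000+331/1000→327/500; 173/500+327/500→1. L = 1977/1000 ≈ 1.9770.
L − H = 1.9770 − 1.8739 = 0.103 bits.

0.103 bits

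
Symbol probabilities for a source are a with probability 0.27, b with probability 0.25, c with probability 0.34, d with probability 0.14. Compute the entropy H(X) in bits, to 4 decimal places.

H = −Σ pᵢ log₂ pᵢ.
−0.27·log₂(0.27) = 0.5100
−0.25·log₂(0.25) = 0.5000
−0.34·log₂(0.34) = 0.5292
−0.14·log₂(0.14) = 0.3971
Sum ≈ 1.9363 → 1.9363 bits.

1.9363 bits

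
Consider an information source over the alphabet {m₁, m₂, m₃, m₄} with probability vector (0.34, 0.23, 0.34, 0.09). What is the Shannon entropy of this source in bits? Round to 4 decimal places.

H = −Σ pᵢ log₂ pᵢ.
−0.34·log₂(0.34) = 0.5292
−0.23·log₂(0.23) = 0.4877
−0.34·log₂(0.34) = 0.5292
−0.09·log₂(0.09) = 0.3127
Sum ≈ 1.8587 → 1.8587 bits.

1.8587 bits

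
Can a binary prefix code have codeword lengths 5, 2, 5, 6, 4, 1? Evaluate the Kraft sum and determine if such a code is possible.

With common denominator 2^6 = 64: Σ 2^(−ℓᵢ) = 2/64 + 16/64 + 2/64 + 1/64 + 4/64 + 32/64 = 57/64 = 0.890625.
Kraft's inequality requires Σ ≤ 1; here Σ = 0.890625 ≤ 1, so such a prefix code exists.

0.890625; yes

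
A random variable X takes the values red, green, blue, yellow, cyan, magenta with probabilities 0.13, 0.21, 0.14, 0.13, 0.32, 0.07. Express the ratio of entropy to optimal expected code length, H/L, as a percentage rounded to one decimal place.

Entropy H = −Σ p log₂ p ≈ 2.4298 bits.
Huffman merges: 7/100+13/100→1/5; 13/100+7/50→27/100; 1/5+21/100→41/100; 27/100+8/25→59/100; 41/100+59/100→1. L = 247/100 ≈ 2.4700.
Efficiency = H/L = 2.4298/2.4700 = 98.4%.

98.4%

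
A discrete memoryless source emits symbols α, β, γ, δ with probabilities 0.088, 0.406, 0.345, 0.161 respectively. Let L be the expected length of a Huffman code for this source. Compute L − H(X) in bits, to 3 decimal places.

Entropy H = −Σ p log₂ p ≈ 1.7904 bits.
Huffman merges: 11/125+161/1000→249/1000; 249/1000+69/200→297/500; 203/500+297/500→1. L = 1843/1000 ≈ 1.8430.
L − H = 1.8430 − 1.7904 = 0.053 bits.

0.053 bits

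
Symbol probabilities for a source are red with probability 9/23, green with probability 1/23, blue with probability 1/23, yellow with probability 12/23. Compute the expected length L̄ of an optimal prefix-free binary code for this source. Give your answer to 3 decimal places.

1.565 bits/symbol

Repeatedly combine the two least-probable nodes; the expected code length is the sum of the merged weights.
merge 1/23 + 1/23 → 2/23
merge 2/23 + 9/23 → 11/23
merge 11/23 + 12/23 → 1
L = 2/23 + 11/23 + 1 = 36/23 ≈ 1.565 bits/symbol.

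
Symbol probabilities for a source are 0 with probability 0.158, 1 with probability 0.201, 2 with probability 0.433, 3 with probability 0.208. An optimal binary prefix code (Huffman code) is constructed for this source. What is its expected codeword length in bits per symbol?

Repeatedly combine the two least-probable nodes; the expected code length is the sum of the merged weights.
merge 79/500 + 201/1000 → 359/1000
merge 26/125 + 359/1000 → 567/1000
merge 433/1000 + 567/1000 → 1
L = 359/1000 + 567/1000 + 1 = 963/500 = 1.926 bits/symbol.

1.926 bits/symbol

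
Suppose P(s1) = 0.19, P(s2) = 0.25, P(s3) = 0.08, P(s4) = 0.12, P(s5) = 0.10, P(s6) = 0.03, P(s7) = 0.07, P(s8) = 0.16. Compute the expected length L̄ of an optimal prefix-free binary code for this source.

2.84 bits/symbol

Repeatedly combine the two least-probable nodes; the expected code length is the sum of the merged weights.
merge 3/100 + 7/100 → 1/10
merge 2/25 + 1/10 → 9/50
merge 1/10 + 3/25 → 11/50
merge 4/25 + 9/50 → 17/50
merge 19/100 + 11/50 → 41/100
merge 1/4 + 17/50 → 59/100
merge 41/100 + 59/100 → 1
L = 1/10 + 9/50 + 11/50 + 17/50 + 41/100 + 59/100 + 1 = 71/25 = 2.84 bits/symbol.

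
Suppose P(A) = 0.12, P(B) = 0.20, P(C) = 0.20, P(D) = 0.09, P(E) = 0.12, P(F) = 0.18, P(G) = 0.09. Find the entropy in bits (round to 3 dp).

2.734 bits

H = −Σ pᵢ log₂ pᵢ.
−0.12·log₂(0.12) = 0.3671
−0.20·log₂(0.20) = 0.4644
−0.20·log₂(0.20) = 0.4644
−0.09·log₂(0.09) = 0.3127
−0.12·log₂(0.12) = 0.3671
−0.18·log₂(0.18) = 0.4453
−0.09·log₂(0.09) = 0.3127
Sum ≈ 2.7335 → 2.734 bits.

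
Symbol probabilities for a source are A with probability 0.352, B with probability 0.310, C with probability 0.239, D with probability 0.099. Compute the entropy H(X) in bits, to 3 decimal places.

1.878 bits

H = −Σ pᵢ log₂ pᵢ.
−0.352·log₂(0.352) = 0.5302
−0.310·log₂(0.310) = 0.5238
−0.239·log₂(0.239) = 0.4935
−0.099·log₂(0.099) = 0.3303
Sum ≈ 1.8779 → 1.878 bits.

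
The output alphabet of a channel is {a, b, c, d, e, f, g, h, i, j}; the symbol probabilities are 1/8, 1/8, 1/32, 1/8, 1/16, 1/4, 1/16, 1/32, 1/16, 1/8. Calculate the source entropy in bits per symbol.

3.0625 bits

Each probability is a power of 1/2, so log₂(1/p) is an integer.
H = Σ p·log₂(1/p) = 1/8·3 + 1/8·3 + 1/32·5 + 1/8·3 + 1/16·4 + 1/4·2 + 1/16·4 + 1/32·5 + 1/16·4 + 1/8·3 = 3.0625 bits.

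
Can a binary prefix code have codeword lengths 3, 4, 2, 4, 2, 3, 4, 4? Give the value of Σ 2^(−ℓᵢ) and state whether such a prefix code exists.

1; yes

With common denominator 2^4 = 16: Σ 2^(−ℓᵢ) = 2/16 + 1/16 + 4/16 + 1/16 + 4/16 + 2/16 + 1/16 + 1/16 = 16/16 = 1.
Kraft's inequality requires Σ ≤ 1; here Σ = 1 ≤ 1, so such a prefix code exists.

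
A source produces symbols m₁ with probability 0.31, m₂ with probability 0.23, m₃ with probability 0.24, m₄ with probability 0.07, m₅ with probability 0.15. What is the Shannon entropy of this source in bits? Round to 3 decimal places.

2.185 bits

H = −Σ pᵢ log₂ pᵢ.
−0.31·log₂(0.31) = 0.5238
−0.23·log₂(0.23) = 0.4877
−0.24·log₂(0.24) = 0.4941
−0.07·log₂(0.07) = 0.2686
−0.15·log₂(0.15) = 0.4105
Sum ≈ 2.1847 → 2.185 bits.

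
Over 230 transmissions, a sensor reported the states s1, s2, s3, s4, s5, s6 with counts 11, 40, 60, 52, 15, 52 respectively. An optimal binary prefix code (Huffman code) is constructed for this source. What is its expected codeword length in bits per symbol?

Probabilities are the counts divided by 230.
Repeatedly combine the two least-probable nodes; the expected code length is the sum of the merged weights.
merge 11/230 + 3/46 → 13/115
merge 13/115 + 4/23 → 33/115
merge 26/115 + 26/115 → 52/115
merge 6/23 + 33/115 → 63/115
merge 52/115 + 63/115 → 1
L = 13/115 + 33/115 + 52/115 + 63/115 + 1 = 12/5 = 2.4 bits/symbol.

2.4 bits/symbol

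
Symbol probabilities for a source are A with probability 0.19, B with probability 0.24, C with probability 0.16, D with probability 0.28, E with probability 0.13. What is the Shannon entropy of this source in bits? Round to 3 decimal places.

H = −Σ pᵢ log₂ pᵢ.
−0.19·log₂(0.19) = 0.4552
−0.24·log₂(0.24) = 0.4941
−0.16·log₂(0.16) = 0.4230
−0.28·log₂(0.28) = 0.5142
−0.13·log₂(0.13) = 0.3826
Sum ≈ 2.2692 → 2.269 bits.

2.269 bits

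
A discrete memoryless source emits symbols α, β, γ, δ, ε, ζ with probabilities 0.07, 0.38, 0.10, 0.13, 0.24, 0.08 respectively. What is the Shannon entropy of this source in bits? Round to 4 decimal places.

H = −Σ pᵢ log₂ pᵢ.
−0.07·log₂(0.07) = 0.2686
−0.38·log₂(0.38) = 0.5305
−0.10·log₂(0.10) = 0.3322
−0.13·log₂(0.13) = 0.3826
−0.24·log₂(0.24) = 0.4941
−0.08·log₂(0.08) = 0.2915
Sum ≈ 2.2995 → 2.2995 bits.

2.2995 bits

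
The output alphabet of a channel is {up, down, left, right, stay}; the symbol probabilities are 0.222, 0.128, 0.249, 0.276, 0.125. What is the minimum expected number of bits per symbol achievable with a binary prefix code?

Repeatedly combine the two least-probable nodes; the expected code length is the sum of the merged weights.
merge 1/8 + 16/125 → 253/1000
merge 111/500 + 249/1000 → 471/1000
merge 253/1000 + 69/250 → 529/1000
merge 471/1000 + 529/1000 → 1
L = 253/1000 + 471/1000 + 529/1000 + 1 = 2253/1000 = 2.253 bits/symbol.

2.253 bits/symbol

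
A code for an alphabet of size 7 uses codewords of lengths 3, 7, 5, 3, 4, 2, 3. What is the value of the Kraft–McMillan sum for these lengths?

With common denominator 2^7 = 128: Σ 2^(−ℓᵢ) = 16/128 + 1/128 + 4/128 + 16/128 + 8/128 + 32/128 + 16/128 = 93/128 = 0.7265625.

0.7265625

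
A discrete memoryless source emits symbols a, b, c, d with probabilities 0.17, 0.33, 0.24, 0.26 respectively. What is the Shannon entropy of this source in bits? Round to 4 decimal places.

1.9618 bits

H = −Σ pᵢ log₂ pᵢ.
−0.17·log₂(0.17) = 0.4346
−0.33·log₂(0.33) = 0.5278
−0.24·log₂(0.24) = 0.4941
−0.26·log₂(0.26) = 0.5053
Sum ≈ 1.9618 → 1.9618 bits.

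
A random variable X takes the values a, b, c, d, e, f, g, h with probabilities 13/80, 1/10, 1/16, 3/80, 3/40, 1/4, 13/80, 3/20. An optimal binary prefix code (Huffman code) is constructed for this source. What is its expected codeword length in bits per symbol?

2.85 bits/symbol

Repeatedly combine the two least-probable nodes; the expected code length is the sum of the merged weights.
merge 3/80 + 1/16 → 1/10
merge 3/40 + 1/10 → 7/40
merge 1/10 + 3/20 → 1/4
merge 13/80 + 13/80 → 13/40
merge 7/40 + 1/4 → 17/40
merge 1/4 + 13/40 → 23/40
merge 17/40 + 23/40 → 1
L = 1/10 + 7/40 + 1/4 + 13/40 + 17/40 + 23/40 + 1 = 57/20 = 2.85 bits/symbol.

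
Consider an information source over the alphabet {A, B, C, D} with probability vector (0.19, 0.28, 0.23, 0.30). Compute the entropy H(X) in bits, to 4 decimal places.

1.9782 bits

H = −Σ pᵢ log₂ pᵢ.
−0.19·log₂(0.19) = 0.4552
−0.28·log₂(0.28) = 0.5142
−0.23·log₂(0.23) = 0.4877
−0.30·log₂(0.30) = 0.5211
Sum ≈ 1.9782 → 1.9782 bits.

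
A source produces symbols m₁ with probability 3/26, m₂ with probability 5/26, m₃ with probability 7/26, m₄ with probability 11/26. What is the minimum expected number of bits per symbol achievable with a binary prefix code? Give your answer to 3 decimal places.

Repeatedly combine the two least-probable nodes; the expected code length is the sum of the merged weights.
merge 3/26 + 5/26 → 4/13
merge 7/26 + 4/13 → 15/26
merge 11/26 + 15/26 → 1
L = 4/13 + 15/26 + 1 = 49/26 ≈ 1.885 bits/symbol.

1.885 bits/symbol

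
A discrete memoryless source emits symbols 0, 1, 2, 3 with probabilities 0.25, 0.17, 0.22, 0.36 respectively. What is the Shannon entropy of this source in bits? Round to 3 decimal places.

H = −Σ pᵢ log₂ pᵢ.
−0.25·log₂(0.25) = 0.5000
−0.17·log₂(0.17) = 0.4346
−0.22·log₂(0.22) = 0.4806
−0.36·log₂(0.36) = 0.5306
Sum ≈ 1.9458 → 1.946 bits.

1.946 bits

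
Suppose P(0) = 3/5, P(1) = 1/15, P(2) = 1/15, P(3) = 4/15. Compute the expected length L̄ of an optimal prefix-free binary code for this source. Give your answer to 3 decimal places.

Repeatedly combine the two least-probable nodes; the expected code length is the sum of the merged weights.
merge 1/15 + 1/15 → 2/15
merge 2/15 + 4/15 → 2/5
merge 2/5 + 3/5 → 1
L = 2/15 + 2/5 + 1 = 23/15 ≈ 1.533 bits/symbol.

1.533 bits/symbol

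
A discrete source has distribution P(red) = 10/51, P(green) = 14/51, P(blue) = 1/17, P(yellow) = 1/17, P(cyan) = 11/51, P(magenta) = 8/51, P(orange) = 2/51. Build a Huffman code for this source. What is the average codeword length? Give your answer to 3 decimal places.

2.569 bits/symbol

Repeatedly combine the two least-probable nodes; the expected code length is the sum of the merged weights.
merge 2/51 + 1/17 → 5/51
merge 1/17 + 5/51 → 8/51
merge 8/51 + 8/51 → 16/51
merge 10/51 + 11/51 → 7/17
merge 14/51 + 16/51 → 10/17
merge 7/17 + 10/17 → 1
L = 5/51 + 8/51 + 16/51 + 7/17 + 10/17 + 1 = 131/51 ≈ 2.569 bits/symbol.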